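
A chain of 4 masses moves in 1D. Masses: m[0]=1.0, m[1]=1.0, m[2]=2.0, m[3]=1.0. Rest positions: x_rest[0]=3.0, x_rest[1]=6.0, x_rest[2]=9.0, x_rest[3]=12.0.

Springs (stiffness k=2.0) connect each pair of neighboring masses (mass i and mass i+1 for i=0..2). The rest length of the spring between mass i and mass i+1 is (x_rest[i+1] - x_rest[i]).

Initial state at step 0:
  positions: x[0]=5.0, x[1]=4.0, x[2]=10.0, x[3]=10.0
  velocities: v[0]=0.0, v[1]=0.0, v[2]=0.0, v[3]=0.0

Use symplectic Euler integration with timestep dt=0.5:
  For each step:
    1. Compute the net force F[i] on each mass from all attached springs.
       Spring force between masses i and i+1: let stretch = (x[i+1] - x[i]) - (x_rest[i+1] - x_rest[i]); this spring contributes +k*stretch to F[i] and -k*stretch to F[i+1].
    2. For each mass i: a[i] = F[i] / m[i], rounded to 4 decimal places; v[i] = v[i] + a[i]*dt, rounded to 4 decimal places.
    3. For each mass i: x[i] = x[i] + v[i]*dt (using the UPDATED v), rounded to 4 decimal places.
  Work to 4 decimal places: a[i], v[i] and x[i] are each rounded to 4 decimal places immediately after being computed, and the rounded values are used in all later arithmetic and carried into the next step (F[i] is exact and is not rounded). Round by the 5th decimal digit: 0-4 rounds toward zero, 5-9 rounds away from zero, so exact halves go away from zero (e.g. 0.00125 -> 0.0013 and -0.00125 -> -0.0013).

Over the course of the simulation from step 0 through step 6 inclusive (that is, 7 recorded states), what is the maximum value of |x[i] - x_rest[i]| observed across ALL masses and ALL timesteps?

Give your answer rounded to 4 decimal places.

Step 0: x=[5.0000 4.0000 10.0000 10.0000] v=[0.0000 0.0000 0.0000 0.0000]
Step 1: x=[3.0000 7.5000 8.5000 11.5000] v=[-4.0000 7.0000 -3.0000 3.0000]
Step 2: x=[1.7500 9.2500 7.5000 13.0000] v=[-2.5000 3.5000 -2.0000 3.0000]
Step 3: x=[2.7500 6.3750 8.3125 13.2500] v=[2.0000 -5.7500 1.6250 0.5000]
Step 4: x=[4.0625 2.6563 9.8750 12.5313] v=[2.6250 -7.4375 3.1250 -1.4375]
Step 5: x=[3.1719 3.2500 10.2969 11.9844] v=[-1.7812 1.1874 0.8438 -1.0938]
Step 6: x=[0.8204 7.3281 9.3790 12.0938] v=[-4.7031 8.1562 -1.8359 0.2187]
Max displacement = 3.3437

Answer: 3.3437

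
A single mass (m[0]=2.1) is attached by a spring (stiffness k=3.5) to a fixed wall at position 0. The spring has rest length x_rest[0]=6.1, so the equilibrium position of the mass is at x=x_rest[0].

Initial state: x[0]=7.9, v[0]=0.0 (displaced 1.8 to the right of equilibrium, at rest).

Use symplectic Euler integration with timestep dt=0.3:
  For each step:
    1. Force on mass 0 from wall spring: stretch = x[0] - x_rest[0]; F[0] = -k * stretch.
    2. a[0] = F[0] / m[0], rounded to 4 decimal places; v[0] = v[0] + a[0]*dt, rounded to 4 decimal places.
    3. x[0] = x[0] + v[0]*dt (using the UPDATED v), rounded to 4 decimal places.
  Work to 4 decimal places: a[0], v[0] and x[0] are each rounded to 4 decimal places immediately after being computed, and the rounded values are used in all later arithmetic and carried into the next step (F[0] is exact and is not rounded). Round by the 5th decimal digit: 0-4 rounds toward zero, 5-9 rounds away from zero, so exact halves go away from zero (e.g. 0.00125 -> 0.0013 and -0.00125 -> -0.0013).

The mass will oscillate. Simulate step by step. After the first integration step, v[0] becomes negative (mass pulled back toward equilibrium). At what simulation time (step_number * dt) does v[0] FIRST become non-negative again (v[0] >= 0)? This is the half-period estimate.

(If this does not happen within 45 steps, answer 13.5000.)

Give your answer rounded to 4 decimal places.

Answer: 2.7000

Derivation:
Step 0: x=[7.9000] v=[0.0000]
Step 1: x=[7.6300] v=[-0.9000]
Step 2: x=[7.1305] v=[-1.6650]
Step 3: x=[6.4764] v=[-2.1803]
Step 4: x=[5.7659] v=[-2.3685]
Step 5: x=[5.1055] v=[-2.2015]
Step 6: x=[4.5942] v=[-1.7043]
Step 7: x=[4.3088] v=[-0.9514]
Step 8: x=[4.2921] v=[-0.0558]
Step 9: x=[4.5466] v=[0.8482]
First v>=0 after going negative at step 9, time=2.7000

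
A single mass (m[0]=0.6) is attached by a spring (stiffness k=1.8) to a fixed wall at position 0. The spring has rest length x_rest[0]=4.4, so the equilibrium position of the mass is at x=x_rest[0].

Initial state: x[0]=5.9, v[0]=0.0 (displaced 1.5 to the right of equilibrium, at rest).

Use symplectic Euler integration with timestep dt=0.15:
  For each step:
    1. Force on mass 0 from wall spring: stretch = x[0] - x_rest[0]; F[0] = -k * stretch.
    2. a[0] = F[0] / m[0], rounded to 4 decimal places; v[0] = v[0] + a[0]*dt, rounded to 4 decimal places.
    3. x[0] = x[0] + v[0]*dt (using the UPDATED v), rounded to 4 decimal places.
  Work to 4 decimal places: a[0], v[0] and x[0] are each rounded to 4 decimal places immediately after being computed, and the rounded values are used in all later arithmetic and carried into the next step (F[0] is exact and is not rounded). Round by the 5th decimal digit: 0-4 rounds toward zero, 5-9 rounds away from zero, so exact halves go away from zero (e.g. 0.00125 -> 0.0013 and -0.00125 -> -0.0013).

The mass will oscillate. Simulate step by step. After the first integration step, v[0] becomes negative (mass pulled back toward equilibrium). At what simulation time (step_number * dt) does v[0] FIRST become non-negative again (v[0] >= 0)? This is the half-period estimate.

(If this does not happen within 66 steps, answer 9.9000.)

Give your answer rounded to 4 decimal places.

Answer: 1.9500

Derivation:
Step 0: x=[5.9000] v=[0.0000]
Step 1: x=[5.7988] v=[-0.6750]
Step 2: x=[5.6031] v=[-1.3045]
Step 3: x=[5.3262] v=[-1.8459]
Step 4: x=[4.9868] v=[-2.2627]
Step 5: x=[4.6078] v=[-2.5268]
Step 6: x=[4.2148] v=[-2.6203]
Step 7: x=[3.8343] v=[-2.5370]
Step 8: x=[3.4919] v=[-2.2824]
Step 9: x=[3.2108] v=[-1.8738]
Step 10: x=[3.0100] v=[-1.3387]
Step 11: x=[2.9030] v=[-0.7132]
Step 12: x=[2.8971] v=[-0.0396]
Step 13: x=[2.9926] v=[0.6367]
First v>=0 after going negative at step 13, time=1.9500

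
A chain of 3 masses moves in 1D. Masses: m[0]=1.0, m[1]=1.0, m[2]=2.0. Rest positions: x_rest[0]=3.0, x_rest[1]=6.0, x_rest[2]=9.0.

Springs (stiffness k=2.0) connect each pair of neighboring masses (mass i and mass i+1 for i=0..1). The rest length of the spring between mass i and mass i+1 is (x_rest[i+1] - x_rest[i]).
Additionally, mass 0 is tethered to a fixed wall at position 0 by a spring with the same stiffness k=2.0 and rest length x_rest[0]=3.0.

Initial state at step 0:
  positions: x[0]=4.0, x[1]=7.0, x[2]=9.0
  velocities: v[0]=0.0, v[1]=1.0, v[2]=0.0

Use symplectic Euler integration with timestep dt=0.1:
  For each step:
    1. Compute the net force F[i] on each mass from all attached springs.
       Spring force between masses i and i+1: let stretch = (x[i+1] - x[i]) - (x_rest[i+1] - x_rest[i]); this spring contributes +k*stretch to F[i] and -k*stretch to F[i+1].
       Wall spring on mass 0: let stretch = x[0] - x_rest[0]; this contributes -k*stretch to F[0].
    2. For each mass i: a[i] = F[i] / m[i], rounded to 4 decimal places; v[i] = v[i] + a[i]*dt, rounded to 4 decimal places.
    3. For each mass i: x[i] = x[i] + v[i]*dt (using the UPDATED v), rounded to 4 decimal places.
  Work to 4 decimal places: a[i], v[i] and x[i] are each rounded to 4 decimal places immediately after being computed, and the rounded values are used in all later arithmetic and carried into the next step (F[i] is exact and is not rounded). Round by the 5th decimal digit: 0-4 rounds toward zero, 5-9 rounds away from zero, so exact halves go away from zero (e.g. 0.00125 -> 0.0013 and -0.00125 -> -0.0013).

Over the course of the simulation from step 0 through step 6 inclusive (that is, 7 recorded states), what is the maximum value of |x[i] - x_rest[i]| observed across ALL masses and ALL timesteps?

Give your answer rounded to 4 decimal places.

Answer: 1.1702

Derivation:
Step 0: x=[4.0000 7.0000 9.0000] v=[0.0000 1.0000 0.0000]
Step 1: x=[3.9800 7.0800 9.0100] v=[-0.2000 0.8000 0.1000]
Step 2: x=[3.9424 7.1366 9.0307] v=[-0.3760 0.5660 0.2070]
Step 3: x=[3.8898 7.1672 9.0625] v=[-0.5256 0.3060 0.3176]
Step 4: x=[3.8250 7.1702 9.1053] v=[-0.6481 0.0296 0.4281]
Step 5: x=[3.7506 7.1450 9.1588] v=[-0.7441 -0.2524 0.5346]
Step 6: x=[3.6691 7.0922 9.2221] v=[-0.8153 -0.5285 0.6332]
Max displacement = 1.1702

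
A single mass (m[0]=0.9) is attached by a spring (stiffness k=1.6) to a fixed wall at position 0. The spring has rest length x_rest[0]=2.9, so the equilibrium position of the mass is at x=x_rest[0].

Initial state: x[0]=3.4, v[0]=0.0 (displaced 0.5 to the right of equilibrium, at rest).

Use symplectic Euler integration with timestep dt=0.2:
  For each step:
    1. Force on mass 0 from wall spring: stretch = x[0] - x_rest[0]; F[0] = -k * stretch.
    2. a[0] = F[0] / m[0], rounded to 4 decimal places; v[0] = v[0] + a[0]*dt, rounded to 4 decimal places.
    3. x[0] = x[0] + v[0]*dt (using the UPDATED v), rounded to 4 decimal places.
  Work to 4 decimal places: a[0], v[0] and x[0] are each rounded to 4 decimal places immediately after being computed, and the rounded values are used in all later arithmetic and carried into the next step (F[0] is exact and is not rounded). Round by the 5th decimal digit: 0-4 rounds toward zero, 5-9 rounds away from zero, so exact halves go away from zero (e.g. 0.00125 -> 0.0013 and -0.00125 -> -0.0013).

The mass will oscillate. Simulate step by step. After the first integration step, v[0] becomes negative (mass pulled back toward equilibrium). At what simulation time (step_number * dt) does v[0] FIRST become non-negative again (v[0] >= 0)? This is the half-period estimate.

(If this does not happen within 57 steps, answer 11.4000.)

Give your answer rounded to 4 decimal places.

Answer: 2.4000

Derivation:
Step 0: x=[3.4000] v=[0.0000]
Step 1: x=[3.3644] v=[-0.1778]
Step 2: x=[3.2958] v=[-0.3429]
Step 3: x=[3.1991] v=[-0.4836]
Step 4: x=[3.0811] v=[-0.5899]
Step 5: x=[2.9502] v=[-0.6543]
Step 6: x=[2.8158] v=[-0.6721]
Step 7: x=[2.6874] v=[-0.6422]
Step 8: x=[2.5741] v=[-0.5666]
Step 9: x=[2.4840] v=[-0.4507]
Step 10: x=[2.4234] v=[-0.3028]
Step 11: x=[2.3967] v=[-0.1333]
Step 12: x=[2.4058] v=[0.0457]
First v>=0 after going negative at step 12, time=2.4000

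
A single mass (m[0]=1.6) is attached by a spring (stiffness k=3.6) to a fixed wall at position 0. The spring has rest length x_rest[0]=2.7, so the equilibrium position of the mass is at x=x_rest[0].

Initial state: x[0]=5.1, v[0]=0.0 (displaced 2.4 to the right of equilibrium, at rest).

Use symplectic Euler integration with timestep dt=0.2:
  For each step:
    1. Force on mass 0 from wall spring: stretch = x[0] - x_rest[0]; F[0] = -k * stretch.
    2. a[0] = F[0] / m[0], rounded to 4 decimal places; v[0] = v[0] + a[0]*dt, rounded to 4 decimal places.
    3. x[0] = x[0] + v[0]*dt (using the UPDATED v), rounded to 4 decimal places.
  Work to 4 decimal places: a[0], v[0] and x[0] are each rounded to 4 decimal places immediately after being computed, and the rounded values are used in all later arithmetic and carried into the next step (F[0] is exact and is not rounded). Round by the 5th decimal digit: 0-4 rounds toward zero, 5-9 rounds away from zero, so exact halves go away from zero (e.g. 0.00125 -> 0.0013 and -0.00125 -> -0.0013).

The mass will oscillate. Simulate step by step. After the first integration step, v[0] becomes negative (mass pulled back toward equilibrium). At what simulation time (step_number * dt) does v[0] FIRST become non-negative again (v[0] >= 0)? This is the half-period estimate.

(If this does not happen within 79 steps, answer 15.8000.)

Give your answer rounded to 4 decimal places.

Step 0: x=[5.1000] v=[0.0000]
Step 1: x=[4.8840] v=[-1.0800]
Step 2: x=[4.4714] v=[-2.0628]
Step 3: x=[3.8994] v=[-2.8599]
Step 4: x=[3.2195] v=[-3.3996]
Step 5: x=[2.4928] v=[-3.6334]
Step 6: x=[1.7848] v=[-3.5402]
Step 7: x=[1.1591] v=[-3.1284]
Step 8: x=[0.6721] v=[-2.4350]
Step 9: x=[0.3676] v=[-1.5224]
Step 10: x=[0.2730] v=[-0.4728]
Step 11: x=[0.3969] v=[0.6194]
First v>=0 after going negative at step 11, time=2.2000

Answer: 2.2000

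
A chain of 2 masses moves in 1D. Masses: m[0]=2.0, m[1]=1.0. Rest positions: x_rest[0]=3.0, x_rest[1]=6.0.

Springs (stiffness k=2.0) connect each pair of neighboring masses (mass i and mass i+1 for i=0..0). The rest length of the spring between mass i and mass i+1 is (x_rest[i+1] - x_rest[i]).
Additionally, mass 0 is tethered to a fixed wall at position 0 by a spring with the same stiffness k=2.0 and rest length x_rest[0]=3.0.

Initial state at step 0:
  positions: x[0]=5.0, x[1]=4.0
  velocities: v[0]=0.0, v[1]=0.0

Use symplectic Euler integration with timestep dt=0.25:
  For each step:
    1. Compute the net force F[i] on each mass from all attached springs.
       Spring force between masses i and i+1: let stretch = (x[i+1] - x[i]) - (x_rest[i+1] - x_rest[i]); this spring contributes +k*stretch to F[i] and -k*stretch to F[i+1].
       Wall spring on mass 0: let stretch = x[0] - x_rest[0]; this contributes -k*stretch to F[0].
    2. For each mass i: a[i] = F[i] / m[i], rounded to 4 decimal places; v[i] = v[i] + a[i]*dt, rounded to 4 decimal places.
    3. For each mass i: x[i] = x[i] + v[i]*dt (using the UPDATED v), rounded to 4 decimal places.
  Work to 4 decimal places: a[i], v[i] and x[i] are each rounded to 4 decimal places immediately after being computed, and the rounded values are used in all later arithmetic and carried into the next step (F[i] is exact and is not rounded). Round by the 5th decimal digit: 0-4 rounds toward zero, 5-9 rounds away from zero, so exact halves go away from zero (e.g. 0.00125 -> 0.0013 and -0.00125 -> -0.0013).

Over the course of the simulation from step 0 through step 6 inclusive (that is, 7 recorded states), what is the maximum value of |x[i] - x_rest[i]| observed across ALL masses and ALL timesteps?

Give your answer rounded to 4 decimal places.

Step 0: x=[5.0000 4.0000] v=[0.0000 0.0000]
Step 1: x=[4.6250 4.5000] v=[-1.5000 2.0000]
Step 2: x=[3.9531 5.3906] v=[-2.6875 3.5625]
Step 3: x=[3.1240 6.4766] v=[-3.3164 4.3438]
Step 4: x=[2.3092 7.5185] v=[-3.2593 4.1675]
Step 5: x=[1.6756 8.2842] v=[-2.5343 3.0629]
Step 6: x=[1.3503 8.5989] v=[-1.3011 1.2586]
Max displacement = 2.5989

Answer: 2.5989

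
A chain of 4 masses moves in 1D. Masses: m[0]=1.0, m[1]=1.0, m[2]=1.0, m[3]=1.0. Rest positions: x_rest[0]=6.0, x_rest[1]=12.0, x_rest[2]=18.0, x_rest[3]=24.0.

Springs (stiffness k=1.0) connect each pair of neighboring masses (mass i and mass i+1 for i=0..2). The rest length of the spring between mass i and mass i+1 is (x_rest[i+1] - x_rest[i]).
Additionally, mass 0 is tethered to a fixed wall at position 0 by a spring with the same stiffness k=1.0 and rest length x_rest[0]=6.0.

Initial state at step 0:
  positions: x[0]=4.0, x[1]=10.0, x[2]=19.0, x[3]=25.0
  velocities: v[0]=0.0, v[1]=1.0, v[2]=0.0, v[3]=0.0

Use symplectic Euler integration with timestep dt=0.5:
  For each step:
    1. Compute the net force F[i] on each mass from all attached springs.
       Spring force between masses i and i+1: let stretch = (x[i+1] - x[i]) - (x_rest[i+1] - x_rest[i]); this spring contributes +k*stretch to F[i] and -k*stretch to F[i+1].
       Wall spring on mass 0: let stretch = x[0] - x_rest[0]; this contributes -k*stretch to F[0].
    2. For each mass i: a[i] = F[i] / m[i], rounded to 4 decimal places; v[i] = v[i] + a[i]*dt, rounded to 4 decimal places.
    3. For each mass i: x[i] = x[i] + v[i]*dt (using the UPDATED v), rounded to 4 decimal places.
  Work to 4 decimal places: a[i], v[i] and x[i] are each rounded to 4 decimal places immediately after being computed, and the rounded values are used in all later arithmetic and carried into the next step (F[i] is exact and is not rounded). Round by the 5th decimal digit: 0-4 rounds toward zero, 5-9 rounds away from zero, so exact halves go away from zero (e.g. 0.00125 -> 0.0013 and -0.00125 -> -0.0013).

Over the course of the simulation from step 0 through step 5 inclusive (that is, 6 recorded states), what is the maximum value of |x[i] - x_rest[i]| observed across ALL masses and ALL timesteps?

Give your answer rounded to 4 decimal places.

Step 0: x=[4.0000 10.0000 19.0000 25.0000] v=[0.0000 1.0000 0.0000 0.0000]
Step 1: x=[4.5000 11.2500 18.2500 25.0000] v=[1.0000 2.5000 -1.5000 0.0000]
Step 2: x=[5.5625 12.5625 17.4375 24.8125] v=[2.1250 2.6250 -1.6250 -0.3750]
Step 3: x=[6.9844 13.3438 17.2500 24.2813] v=[2.8438 1.5625 -0.3750 -1.0625]
Step 4: x=[8.2501 13.5118 17.8438 23.4922] v=[2.5313 0.3359 1.1876 -1.5782]
Step 5: x=[8.7687 13.4473 18.7667 22.7910] v=[1.0371 -0.1290 1.8458 -1.4024]
Max displacement = 2.7687

Answer: 2.7687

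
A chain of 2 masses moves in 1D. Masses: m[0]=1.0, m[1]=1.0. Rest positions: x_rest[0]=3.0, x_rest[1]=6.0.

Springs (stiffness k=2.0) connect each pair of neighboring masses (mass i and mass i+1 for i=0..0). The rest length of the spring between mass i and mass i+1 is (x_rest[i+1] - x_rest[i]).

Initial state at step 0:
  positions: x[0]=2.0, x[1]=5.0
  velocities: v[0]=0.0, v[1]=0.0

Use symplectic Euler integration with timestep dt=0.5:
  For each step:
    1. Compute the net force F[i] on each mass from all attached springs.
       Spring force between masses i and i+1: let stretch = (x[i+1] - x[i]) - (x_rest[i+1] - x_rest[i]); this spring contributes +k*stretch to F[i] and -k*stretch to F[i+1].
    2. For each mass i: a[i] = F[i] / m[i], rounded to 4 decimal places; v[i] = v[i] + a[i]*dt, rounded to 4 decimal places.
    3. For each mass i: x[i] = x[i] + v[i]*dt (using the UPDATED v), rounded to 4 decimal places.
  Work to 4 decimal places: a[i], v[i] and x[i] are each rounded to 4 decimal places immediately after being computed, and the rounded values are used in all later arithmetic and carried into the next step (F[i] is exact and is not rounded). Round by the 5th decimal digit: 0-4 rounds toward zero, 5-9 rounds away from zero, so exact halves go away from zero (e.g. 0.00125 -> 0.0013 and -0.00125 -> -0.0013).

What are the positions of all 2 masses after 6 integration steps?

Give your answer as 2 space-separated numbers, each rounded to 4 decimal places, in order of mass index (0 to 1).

Step 0: x=[2.0000 5.0000] v=[0.0000 0.0000]
Step 1: x=[2.0000 5.0000] v=[0.0000 0.0000]
Step 2: x=[2.0000 5.0000] v=[0.0000 0.0000]
Step 3: x=[2.0000 5.0000] v=[0.0000 0.0000]
Step 4: x=[2.0000 5.0000] v=[0.0000 0.0000]
Step 5: x=[2.0000 5.0000] v=[0.0000 0.0000]
Step 6: x=[2.0000 5.0000] v=[0.0000 0.0000]

Answer: 2.0000 5.0000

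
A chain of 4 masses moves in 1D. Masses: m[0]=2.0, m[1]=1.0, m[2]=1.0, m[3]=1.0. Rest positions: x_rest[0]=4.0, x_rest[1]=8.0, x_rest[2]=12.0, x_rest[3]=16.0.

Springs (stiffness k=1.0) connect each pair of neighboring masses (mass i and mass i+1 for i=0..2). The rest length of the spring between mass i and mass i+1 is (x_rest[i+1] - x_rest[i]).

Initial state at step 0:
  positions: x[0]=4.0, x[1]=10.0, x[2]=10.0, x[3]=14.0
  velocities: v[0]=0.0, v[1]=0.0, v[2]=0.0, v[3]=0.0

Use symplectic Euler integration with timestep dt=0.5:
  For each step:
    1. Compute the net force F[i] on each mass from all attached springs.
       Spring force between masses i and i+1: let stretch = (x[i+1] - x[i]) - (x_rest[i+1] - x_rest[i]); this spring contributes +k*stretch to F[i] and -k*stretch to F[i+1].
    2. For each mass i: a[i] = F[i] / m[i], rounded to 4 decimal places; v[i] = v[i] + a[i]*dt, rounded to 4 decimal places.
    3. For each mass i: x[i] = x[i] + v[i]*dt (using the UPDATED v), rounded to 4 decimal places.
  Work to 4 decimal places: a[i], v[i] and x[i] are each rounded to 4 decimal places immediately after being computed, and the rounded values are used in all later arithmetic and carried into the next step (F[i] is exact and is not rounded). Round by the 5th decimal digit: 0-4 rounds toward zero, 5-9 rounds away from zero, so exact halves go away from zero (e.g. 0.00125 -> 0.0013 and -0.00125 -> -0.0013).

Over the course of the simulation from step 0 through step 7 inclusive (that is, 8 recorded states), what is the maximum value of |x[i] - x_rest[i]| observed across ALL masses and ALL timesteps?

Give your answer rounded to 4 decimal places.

Answer: 2.4922

Derivation:
Step 0: x=[4.0000 10.0000 10.0000 14.0000] v=[0.0000 0.0000 0.0000 0.0000]
Step 1: x=[4.2500 8.5000 11.0000 14.0000] v=[0.5000 -3.0000 2.0000 0.0000]
Step 2: x=[4.5313 6.5625 12.1250 14.2500] v=[0.5625 -3.8750 2.2500 0.5000]
Step 3: x=[4.5665 5.5078 12.3907 14.9688] v=[0.0703 -2.1094 0.5313 1.4375]
Step 4: x=[4.2193 5.9385 11.5802 16.0431] v=[-0.6944 0.8614 -1.6211 2.1485]
Step 5: x=[3.5870 7.3499 10.4750 17.0017] v=[-1.2646 2.8227 -2.2105 1.9171]
Step 6: x=[2.9251 8.6018 10.2202 17.3286] v=[-1.3239 2.5038 -0.5097 0.6538]
Step 7: x=[2.4728 8.8392 11.3379 16.8784] v=[-0.9047 0.4747 2.2353 -0.9004]
Max displacement = 2.4922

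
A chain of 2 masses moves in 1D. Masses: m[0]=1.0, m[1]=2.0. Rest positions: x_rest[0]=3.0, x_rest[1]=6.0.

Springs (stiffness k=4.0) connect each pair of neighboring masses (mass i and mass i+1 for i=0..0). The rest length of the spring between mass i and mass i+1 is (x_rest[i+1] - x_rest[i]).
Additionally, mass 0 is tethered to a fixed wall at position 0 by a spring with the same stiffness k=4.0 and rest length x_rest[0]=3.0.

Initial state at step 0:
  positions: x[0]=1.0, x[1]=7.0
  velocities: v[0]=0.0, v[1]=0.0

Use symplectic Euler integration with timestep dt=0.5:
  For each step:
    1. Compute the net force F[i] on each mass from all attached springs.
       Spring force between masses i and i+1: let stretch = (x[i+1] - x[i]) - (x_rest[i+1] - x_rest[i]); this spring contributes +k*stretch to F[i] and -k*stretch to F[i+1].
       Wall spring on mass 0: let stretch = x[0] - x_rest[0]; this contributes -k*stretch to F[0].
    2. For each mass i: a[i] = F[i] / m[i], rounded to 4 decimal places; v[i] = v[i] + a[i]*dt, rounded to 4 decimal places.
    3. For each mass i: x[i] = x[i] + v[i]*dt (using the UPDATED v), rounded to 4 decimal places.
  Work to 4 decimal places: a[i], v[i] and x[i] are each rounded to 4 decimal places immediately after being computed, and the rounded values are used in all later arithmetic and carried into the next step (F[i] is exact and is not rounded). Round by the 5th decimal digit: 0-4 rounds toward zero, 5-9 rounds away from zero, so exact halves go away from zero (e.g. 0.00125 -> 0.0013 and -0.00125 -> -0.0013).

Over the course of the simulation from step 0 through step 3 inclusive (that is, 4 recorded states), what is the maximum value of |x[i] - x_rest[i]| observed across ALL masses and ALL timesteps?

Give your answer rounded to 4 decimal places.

Answer: 3.2500

Derivation:
Step 0: x=[1.0000 7.0000] v=[0.0000 0.0000]
Step 1: x=[6.0000 5.5000] v=[10.0000 -3.0000]
Step 2: x=[4.5000 5.7500] v=[-3.0000 0.5000]
Step 3: x=[-0.2500 6.8750] v=[-9.5000 2.2500]
Max displacement = 3.2500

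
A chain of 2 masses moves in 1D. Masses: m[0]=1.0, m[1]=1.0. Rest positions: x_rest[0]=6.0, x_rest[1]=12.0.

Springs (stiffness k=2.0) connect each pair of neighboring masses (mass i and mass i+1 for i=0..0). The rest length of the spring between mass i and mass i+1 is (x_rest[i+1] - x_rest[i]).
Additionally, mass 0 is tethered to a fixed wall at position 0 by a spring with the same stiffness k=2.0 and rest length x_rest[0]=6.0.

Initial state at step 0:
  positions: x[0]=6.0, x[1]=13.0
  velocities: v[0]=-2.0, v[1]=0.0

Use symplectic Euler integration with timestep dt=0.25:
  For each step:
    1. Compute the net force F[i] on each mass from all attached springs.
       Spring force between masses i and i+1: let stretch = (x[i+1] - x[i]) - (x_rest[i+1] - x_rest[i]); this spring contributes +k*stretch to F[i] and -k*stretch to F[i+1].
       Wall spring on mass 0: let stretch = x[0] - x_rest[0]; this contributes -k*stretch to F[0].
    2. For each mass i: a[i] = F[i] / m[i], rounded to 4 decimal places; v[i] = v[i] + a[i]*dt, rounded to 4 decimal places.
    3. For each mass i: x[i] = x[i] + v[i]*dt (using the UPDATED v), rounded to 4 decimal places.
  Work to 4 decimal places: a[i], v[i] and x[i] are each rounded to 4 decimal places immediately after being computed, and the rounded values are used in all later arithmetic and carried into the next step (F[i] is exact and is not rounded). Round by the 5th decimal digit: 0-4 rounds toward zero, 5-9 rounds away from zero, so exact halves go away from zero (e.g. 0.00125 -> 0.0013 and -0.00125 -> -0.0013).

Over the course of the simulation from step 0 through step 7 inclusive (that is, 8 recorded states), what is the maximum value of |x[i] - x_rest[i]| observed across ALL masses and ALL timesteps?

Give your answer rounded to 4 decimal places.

Answer: 1.5070

Derivation:
Step 0: x=[6.0000 13.0000] v=[-2.0000 0.0000]
Step 1: x=[5.6250 12.8750] v=[-1.5000 -0.5000]
Step 2: x=[5.4531 12.5938] v=[-0.6875 -1.1250]
Step 3: x=[5.4922 12.1700] v=[0.1563 -1.6954]
Step 4: x=[5.6795 11.6614] v=[0.7491 -2.0343]
Step 5: x=[5.9046 11.1551] v=[0.9003 -2.0253]
Step 6: x=[6.0479 10.7425] v=[0.5733 -1.6506]
Step 7: x=[6.0221 10.4930] v=[-0.1034 -0.9979]
Max displacement = 1.5070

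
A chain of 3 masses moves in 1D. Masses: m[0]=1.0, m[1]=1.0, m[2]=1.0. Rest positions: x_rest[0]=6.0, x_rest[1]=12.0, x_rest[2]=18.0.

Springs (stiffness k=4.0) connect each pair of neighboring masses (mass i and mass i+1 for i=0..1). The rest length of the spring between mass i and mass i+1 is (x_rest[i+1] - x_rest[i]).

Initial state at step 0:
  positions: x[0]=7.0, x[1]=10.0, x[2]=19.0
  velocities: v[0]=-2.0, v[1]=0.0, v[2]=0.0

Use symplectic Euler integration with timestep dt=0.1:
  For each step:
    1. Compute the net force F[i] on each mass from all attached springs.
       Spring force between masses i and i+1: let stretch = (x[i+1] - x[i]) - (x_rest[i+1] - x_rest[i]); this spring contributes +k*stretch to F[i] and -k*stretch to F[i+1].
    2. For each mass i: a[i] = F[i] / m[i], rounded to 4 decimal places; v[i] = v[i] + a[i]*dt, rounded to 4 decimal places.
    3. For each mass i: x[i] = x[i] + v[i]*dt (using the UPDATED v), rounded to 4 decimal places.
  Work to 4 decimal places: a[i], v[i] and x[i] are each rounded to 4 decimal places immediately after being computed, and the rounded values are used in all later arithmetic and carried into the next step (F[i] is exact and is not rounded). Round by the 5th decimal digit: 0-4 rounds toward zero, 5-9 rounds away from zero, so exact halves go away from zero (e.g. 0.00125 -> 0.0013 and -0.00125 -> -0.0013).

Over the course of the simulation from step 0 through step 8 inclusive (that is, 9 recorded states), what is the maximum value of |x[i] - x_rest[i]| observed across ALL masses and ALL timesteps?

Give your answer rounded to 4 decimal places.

Step 0: x=[7.0000 10.0000 19.0000] v=[-2.0000 0.0000 0.0000]
Step 1: x=[6.6800 10.2400 18.8800] v=[-3.2000 2.4000 -1.2000]
Step 2: x=[6.2624 10.6832 18.6544] v=[-4.1760 4.4320 -2.2560]
Step 3: x=[5.7816 11.2684 18.3500] v=[-4.8077 5.8522 -3.0445]
Step 4: x=[5.2803 11.9174 18.0023] v=[-5.0130 6.4901 -3.4771]
Step 5: x=[4.8045 12.5443 17.6512] v=[-4.7582 6.2692 -3.5111]
Step 6: x=[4.3983 13.0659 17.3358] v=[-4.0623 5.2160 -3.1539]
Step 7: x=[4.0988 13.4116 17.0896] v=[-2.9953 3.4569 -2.4619]
Step 8: x=[3.9318 13.5319 16.9363] v=[-1.6702 1.2030 -1.5331]
Max displacement = 2.0682

Answer: 2.0682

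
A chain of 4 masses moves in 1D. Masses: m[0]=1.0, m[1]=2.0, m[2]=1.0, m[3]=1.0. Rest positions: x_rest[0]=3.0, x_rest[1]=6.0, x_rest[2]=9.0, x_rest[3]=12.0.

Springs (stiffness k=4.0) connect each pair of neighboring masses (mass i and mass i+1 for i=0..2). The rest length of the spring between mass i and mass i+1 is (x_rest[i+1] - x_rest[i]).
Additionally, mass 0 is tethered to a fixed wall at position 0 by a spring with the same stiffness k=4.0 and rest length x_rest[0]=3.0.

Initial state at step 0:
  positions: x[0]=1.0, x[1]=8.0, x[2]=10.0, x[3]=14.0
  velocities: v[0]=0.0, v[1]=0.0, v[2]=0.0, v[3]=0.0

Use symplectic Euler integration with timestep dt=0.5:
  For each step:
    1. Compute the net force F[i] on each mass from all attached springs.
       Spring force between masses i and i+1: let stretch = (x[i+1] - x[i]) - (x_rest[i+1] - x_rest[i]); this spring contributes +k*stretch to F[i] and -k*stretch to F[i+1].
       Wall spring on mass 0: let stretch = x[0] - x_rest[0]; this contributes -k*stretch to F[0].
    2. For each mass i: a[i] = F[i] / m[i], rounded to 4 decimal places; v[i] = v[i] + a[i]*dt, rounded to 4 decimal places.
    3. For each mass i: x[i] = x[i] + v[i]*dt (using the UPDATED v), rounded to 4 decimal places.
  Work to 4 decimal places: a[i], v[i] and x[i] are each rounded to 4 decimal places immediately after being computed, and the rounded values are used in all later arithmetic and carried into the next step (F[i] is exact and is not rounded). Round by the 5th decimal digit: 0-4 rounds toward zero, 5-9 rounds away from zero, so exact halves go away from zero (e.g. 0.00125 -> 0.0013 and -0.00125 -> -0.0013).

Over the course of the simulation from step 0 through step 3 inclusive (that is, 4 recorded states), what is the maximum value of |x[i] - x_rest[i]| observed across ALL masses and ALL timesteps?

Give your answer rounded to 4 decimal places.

Step 0: x=[1.0000 8.0000 10.0000 14.0000] v=[0.0000 0.0000 0.0000 0.0000]
Step 1: x=[7.0000 5.5000 12.0000 13.0000] v=[12.0000 -5.0000 4.0000 -2.0000]
Step 2: x=[4.5000 7.0000 8.5000 14.0000] v=[-5.0000 3.0000 -7.0000 2.0000]
Step 3: x=[0.0000 8.0000 9.0000 12.5000] v=[-9.0000 2.0000 1.0000 -3.0000]
Max displacement = 4.0000

Answer: 4.0000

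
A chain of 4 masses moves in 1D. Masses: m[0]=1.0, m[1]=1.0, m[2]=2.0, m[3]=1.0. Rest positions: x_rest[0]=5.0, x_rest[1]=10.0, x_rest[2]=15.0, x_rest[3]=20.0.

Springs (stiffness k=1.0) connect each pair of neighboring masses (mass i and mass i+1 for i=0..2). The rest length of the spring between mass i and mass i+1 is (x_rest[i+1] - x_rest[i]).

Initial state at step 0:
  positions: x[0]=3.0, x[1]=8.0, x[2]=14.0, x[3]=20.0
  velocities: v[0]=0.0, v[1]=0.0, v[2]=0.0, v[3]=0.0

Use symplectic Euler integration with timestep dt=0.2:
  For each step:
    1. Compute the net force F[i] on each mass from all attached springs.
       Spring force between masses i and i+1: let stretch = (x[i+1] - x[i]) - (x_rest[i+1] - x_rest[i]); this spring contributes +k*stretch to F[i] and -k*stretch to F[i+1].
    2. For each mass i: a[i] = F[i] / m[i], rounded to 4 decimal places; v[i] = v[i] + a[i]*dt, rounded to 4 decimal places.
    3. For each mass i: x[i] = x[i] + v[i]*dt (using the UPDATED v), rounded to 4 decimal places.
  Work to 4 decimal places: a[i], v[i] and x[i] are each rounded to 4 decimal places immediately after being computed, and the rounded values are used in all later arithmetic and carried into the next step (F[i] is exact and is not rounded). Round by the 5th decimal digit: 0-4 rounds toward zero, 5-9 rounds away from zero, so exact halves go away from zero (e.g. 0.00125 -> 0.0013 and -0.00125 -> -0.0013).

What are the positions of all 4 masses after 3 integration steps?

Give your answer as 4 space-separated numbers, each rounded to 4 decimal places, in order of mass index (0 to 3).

Step 0: x=[3.0000 8.0000 14.0000 20.0000] v=[0.0000 0.0000 0.0000 0.0000]
Step 1: x=[3.0000 8.0400 14.0000 19.9600] v=[0.0000 0.2000 0.0000 -0.2000]
Step 2: x=[3.0016 8.1168 14.0000 19.8816] v=[0.0080 0.3840 0.0000 -0.3920]
Step 3: x=[3.0078 8.2243 14.0000 19.7679] v=[0.0310 0.5376 -0.0002 -0.5683]

Answer: 3.0078 8.2243 14.0000 19.7679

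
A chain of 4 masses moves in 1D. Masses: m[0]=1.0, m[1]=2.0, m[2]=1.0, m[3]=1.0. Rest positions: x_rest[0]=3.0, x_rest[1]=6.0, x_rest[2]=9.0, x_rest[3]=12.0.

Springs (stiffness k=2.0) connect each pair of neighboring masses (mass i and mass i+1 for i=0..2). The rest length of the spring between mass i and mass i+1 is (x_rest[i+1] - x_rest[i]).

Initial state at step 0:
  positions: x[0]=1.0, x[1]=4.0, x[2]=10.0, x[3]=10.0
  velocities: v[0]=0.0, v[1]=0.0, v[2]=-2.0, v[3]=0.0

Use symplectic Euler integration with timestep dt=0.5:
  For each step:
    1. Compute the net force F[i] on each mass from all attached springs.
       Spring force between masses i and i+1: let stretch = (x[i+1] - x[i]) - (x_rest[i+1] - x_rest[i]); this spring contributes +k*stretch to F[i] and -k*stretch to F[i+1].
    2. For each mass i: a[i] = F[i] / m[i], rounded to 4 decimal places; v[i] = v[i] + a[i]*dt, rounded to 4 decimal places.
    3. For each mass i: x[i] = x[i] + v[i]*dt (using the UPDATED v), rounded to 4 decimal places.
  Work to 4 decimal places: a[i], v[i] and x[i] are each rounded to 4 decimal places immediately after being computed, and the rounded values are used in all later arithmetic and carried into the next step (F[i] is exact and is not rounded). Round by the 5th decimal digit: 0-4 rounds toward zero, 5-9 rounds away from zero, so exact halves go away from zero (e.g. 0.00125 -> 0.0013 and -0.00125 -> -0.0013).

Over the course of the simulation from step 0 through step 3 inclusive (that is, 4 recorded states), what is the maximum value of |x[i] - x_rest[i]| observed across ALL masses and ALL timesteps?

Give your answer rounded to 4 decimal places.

Step 0: x=[1.0000 4.0000 10.0000 10.0000] v=[0.0000 0.0000 -2.0000 0.0000]
Step 1: x=[1.0000 4.7500 6.0000 11.5000] v=[0.0000 1.5000 -8.0000 3.0000]
Step 2: x=[1.3750 4.8750 4.1250 11.7500] v=[0.7500 0.2500 -3.7500 0.5000]
Step 3: x=[2.0000 3.9375 6.4375 9.6875] v=[1.2500 -1.8750 4.6250 -4.1250]
Max displacement = 4.8750

Answer: 4.8750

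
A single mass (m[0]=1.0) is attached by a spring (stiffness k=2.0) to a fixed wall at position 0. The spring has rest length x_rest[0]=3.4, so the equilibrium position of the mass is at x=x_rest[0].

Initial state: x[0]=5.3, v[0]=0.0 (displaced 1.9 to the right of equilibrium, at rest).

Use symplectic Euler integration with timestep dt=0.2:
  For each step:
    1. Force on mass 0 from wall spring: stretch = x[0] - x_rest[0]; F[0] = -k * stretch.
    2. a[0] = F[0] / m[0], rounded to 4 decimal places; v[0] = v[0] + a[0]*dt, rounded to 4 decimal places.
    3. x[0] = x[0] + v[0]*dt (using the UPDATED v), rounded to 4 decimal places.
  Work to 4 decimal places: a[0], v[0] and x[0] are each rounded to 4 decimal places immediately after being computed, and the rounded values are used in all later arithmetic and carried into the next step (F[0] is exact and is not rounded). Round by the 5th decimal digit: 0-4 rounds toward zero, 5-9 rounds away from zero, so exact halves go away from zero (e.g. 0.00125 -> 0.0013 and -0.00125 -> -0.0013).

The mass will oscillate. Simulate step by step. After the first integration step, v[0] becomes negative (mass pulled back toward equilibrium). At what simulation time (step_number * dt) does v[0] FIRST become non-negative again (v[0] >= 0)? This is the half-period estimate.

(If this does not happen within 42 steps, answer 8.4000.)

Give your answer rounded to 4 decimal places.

Answer: 2.4000

Derivation:
Step 0: x=[5.3000] v=[0.0000]
Step 1: x=[5.1480] v=[-0.7600]
Step 2: x=[4.8562] v=[-1.4592]
Step 3: x=[4.4479] v=[-2.0417]
Step 4: x=[3.9557] v=[-2.4609]
Step 5: x=[3.4191] v=[-2.6832]
Step 6: x=[2.8809] v=[-2.6908]
Step 7: x=[2.3843] v=[-2.4832]
Step 8: x=[1.9689] v=[-2.0769]
Step 9: x=[1.6680] v=[-1.5045]
Step 10: x=[1.5057] v=[-0.8117]
Step 11: x=[1.4949] v=[-0.0540]
Step 12: x=[1.6365] v=[0.7080]
First v>=0 after going negative at step 12, time=2.4000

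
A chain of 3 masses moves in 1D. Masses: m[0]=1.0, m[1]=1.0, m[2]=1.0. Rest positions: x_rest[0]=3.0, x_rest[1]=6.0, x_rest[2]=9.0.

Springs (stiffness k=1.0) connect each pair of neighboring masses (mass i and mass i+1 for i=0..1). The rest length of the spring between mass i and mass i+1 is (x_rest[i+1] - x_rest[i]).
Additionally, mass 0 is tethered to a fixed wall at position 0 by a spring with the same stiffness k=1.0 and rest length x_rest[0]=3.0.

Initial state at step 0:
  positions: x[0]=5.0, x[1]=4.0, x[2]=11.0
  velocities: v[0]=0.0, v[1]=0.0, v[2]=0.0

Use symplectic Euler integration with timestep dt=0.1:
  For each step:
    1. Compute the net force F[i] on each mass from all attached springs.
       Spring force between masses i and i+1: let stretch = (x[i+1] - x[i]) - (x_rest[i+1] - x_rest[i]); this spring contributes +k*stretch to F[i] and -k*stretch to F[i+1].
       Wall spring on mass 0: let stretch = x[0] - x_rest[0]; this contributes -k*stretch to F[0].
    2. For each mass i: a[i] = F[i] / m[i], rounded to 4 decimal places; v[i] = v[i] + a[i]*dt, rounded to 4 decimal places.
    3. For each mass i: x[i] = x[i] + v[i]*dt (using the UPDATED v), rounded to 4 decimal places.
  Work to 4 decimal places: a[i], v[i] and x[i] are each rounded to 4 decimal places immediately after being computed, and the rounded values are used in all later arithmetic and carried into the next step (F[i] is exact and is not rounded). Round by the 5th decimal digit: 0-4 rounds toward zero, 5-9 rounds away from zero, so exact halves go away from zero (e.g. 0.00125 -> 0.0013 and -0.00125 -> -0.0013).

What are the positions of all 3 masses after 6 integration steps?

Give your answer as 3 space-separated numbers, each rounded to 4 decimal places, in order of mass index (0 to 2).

Answer: 3.8745 5.5049 10.2409

Derivation:
Step 0: x=[5.0000 4.0000 11.0000] v=[0.0000 0.0000 0.0000]
Step 1: x=[4.9400 4.0800 10.9600] v=[-0.6000 0.8000 -0.4000]
Step 2: x=[4.8220 4.2374 10.8812] v=[-1.1800 1.5740 -0.7880]
Step 3: x=[4.6499 4.4671 10.7660] v=[-1.7207 2.2968 -1.1524]
Step 4: x=[4.4295 4.7616 10.6178] v=[-2.2040 2.9450 -1.4823]
Step 5: x=[4.1681 5.1113 10.4410] v=[-2.6137 3.4974 -1.7679]
Step 6: x=[3.8745 5.5049 10.2409] v=[-2.9362 3.9361 -2.0009]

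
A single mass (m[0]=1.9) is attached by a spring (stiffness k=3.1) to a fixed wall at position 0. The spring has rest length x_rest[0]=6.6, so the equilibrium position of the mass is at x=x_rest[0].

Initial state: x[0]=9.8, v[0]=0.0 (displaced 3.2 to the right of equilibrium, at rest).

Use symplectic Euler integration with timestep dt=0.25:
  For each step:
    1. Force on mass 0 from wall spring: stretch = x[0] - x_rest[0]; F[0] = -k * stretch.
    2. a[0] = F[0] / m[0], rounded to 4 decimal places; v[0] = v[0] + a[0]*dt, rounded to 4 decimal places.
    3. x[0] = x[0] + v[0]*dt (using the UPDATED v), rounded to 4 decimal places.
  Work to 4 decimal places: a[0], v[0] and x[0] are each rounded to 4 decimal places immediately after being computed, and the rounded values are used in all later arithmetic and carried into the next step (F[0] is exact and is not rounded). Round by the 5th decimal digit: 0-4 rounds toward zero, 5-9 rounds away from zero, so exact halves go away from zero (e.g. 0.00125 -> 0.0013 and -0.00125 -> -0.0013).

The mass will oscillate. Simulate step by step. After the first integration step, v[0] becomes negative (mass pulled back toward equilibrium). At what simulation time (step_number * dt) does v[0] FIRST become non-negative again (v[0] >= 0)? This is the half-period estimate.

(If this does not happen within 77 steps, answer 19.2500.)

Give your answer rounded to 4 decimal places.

Step 0: x=[9.8000] v=[0.0000]
Step 1: x=[9.4737] v=[-1.3053]
Step 2: x=[8.8543] v=[-2.4775]
Step 3: x=[8.0051] v=[-3.3970]
Step 4: x=[7.0126] v=[-3.9701]
Step 5: x=[5.9780] v=[-4.1384]
Step 6: x=[5.0068] v=[-3.8847]
Step 7: x=[4.1981] v=[-3.2349]
Step 8: x=[3.6343] v=[-2.2552]
Step 9: x=[3.3729] v=[-1.0455]
Step 10: x=[3.4406] v=[0.2708]
First v>=0 after going negative at step 10, time=2.5000

Answer: 2.5000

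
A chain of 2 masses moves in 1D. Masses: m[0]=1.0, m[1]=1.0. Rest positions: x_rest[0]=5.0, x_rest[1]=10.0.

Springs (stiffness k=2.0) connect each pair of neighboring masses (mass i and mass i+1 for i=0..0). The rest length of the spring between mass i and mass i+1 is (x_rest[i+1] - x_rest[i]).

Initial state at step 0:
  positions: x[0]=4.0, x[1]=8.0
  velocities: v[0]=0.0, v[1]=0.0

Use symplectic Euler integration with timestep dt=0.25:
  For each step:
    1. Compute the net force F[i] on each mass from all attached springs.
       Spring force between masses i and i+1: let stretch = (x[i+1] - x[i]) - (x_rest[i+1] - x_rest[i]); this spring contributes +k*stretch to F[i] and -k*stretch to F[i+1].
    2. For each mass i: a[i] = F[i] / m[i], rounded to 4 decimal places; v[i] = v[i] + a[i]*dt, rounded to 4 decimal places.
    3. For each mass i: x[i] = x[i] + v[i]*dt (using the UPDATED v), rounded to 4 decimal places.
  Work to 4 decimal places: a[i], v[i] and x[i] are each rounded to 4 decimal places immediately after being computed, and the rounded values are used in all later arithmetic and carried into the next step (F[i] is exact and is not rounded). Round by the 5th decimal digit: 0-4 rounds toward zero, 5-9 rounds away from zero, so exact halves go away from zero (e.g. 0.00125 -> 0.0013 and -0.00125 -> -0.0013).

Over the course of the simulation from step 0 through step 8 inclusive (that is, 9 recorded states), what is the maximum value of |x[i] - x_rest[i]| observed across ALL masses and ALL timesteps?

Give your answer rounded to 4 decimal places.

Step 0: x=[4.0000 8.0000] v=[0.0000 0.0000]
Step 1: x=[3.8750 8.1250] v=[-0.5000 0.5000]
Step 2: x=[3.6563 8.3438] v=[-0.8750 0.8750]
Step 3: x=[3.3985 8.6016] v=[-1.0313 1.0313]
Step 4: x=[3.1661 8.8341] v=[-0.9298 0.9298]
Step 5: x=[3.0172 8.9831] v=[-0.5958 0.5958]
Step 6: x=[2.9890 9.0113] v=[-0.1129 0.1129]
Step 7: x=[3.0886 8.9117] v=[0.3983 -0.3983]
Step 8: x=[3.2911 8.7092] v=[0.8099 -0.8099]
Max displacement = 2.0110

Answer: 2.0110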